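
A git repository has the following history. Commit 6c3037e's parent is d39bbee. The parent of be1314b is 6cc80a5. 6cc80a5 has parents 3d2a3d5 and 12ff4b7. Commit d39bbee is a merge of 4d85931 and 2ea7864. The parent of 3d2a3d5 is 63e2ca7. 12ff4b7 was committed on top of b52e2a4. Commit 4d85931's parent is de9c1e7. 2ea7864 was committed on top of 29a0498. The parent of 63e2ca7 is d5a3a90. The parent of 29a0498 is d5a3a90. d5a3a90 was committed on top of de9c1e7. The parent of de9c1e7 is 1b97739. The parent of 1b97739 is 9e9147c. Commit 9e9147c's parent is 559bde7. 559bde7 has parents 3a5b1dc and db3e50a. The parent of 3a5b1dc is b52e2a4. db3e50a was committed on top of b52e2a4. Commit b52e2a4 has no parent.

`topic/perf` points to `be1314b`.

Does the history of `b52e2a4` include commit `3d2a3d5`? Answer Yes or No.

Ancestors of b52e2a4: {b52e2a4}.
3d2a3d5 is not in that set, so it is not an ancestor of b52e2a4.

No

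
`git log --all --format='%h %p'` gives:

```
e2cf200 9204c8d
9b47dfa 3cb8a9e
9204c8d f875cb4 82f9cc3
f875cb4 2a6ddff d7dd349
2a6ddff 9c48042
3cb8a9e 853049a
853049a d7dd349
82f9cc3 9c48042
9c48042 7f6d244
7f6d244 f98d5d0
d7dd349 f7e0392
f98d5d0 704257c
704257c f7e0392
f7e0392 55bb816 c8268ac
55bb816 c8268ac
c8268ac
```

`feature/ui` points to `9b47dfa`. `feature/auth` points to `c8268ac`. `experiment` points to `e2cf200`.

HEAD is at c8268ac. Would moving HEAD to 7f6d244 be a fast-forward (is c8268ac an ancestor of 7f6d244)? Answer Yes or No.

Yes

A fast-forward from c8268ac to 7f6d244 is possible iff c8268ac is an ancestor of 7f6d244.
Ancestors of 7f6d244: {55bb816, 704257c, 7f6d244, c8268ac, f7e0392, f98d5d0}.
c8268ac is among them, so fast-forward is possible.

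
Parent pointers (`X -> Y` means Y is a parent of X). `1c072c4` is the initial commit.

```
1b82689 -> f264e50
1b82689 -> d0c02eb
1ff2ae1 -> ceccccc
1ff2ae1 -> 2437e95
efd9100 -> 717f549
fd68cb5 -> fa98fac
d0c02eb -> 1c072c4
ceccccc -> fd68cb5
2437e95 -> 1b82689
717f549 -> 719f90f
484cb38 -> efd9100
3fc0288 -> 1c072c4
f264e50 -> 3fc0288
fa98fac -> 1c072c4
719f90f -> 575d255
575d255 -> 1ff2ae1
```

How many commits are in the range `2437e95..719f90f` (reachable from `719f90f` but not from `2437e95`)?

Reachable from 719f90f: {1b82689, 1c072c4, 1ff2ae1, 2437e95, 3fc0288, 575d255, 719f90f, ceccccc, d0c02eb, f264e50, fa98fac, fd68cb5}.
Reachable from 2437e95: {1b82689, 1c072c4, 2437e95, 3fc0288, d0c02eb, f264e50}.
In 719f90f's history but not 2437e95's: {1ff2ae1, 575d255, 719f90f, ceccccc, fa98fac, fd68cb5} — 6 commits.

6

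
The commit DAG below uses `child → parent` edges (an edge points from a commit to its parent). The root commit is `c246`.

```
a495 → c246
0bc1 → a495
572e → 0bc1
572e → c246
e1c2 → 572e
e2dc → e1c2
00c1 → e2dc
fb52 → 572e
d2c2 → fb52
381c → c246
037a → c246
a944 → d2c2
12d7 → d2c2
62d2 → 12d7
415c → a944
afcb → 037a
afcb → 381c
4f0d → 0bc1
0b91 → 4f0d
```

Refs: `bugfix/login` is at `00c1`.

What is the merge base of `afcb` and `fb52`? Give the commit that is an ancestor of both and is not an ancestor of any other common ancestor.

Ancestors of afcb: {037a, 381c, afcb, c246}.
Ancestors of fb52: {0bc1, 572e, a495, c246, fb52}.
Common ancestors: {c246}.
The only common ancestor is c246, so it is the merge base.

c246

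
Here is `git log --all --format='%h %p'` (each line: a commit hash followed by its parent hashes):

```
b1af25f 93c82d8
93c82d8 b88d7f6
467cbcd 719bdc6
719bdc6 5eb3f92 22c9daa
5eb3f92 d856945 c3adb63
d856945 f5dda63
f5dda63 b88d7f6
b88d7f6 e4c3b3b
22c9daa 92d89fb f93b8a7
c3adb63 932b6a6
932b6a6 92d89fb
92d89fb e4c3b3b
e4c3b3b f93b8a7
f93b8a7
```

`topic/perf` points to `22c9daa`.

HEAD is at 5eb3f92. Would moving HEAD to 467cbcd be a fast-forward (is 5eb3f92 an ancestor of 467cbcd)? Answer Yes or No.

A fast-forward from 5eb3f92 to 467cbcd is possible iff 5eb3f92 is an ancestor of 467cbcd.
Ancestors of 467cbcd: {22c9daa, 467cbcd, 5eb3f92, 719bdc6, 92d89fb, 932b6a6, b88d7f6, c3adb63, d856945, e4c3b3b, f5dda63, f93b8a7}.
5eb3f92 is among them, so fast-forward is possible.

Yes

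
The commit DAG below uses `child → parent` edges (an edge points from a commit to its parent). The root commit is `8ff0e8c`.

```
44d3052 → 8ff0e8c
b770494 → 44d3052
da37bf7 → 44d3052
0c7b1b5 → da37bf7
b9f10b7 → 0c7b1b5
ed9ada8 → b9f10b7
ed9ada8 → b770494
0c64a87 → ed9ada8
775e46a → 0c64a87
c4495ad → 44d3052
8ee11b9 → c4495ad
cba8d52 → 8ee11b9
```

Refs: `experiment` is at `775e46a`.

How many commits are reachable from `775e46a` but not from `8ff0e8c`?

Reachable from 775e46a: {0c64a87, 0c7b1b5, 44d3052, 775e46a, 8ff0e8c, b770494, b9f10b7, da37bf7, ed9ada8}.
Reachable from 8ff0e8c: {8ff0e8c}.
In 775e46a's history but not 8ff0e8c's: {0c64a87, 0c7b1b5, 44d3052, 775e46a, b770494, b9f10b7, da37bf7, ed9ada8} — 8 commits.

8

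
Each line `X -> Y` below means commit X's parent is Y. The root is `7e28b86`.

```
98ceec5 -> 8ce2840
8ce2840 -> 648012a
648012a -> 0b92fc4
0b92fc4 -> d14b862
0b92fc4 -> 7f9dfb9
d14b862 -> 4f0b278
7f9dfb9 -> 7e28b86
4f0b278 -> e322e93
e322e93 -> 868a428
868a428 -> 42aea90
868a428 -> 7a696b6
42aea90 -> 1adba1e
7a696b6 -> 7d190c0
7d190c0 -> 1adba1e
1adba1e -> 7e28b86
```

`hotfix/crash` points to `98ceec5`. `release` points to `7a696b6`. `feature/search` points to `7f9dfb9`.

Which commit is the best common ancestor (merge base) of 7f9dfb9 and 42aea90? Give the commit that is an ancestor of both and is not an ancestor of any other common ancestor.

Ancestors of 7f9dfb9: {7e28b86, 7f9dfb9}.
Ancestors of 42aea90: {1adba1e, 42aea90, 7e28b86}.
Common ancestors: {7e28b86}.
The only common ancestor is 7e28b86, so it is the merge base.

7e28b86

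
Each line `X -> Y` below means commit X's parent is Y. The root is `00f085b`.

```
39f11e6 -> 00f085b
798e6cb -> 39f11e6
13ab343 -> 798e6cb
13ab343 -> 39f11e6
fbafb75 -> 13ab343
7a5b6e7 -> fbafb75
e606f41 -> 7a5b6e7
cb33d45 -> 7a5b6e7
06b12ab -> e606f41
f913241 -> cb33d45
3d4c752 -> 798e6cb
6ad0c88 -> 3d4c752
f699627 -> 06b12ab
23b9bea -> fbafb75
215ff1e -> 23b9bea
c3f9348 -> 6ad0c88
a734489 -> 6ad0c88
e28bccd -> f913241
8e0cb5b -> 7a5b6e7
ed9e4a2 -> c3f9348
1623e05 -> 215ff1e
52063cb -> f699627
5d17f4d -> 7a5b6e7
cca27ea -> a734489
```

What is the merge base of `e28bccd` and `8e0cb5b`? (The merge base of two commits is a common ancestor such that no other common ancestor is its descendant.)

7a5b6e7

Ancestors of e28bccd: {00f085b, 13ab343, 39f11e6, 798e6cb, 7a5b6e7, cb33d45, e28bccd, f913241, fbafb75}.
Ancestors of 8e0cb5b: {00f085b, 13ab343, 39f11e6, 798e6cb, 7a5b6e7, 8e0cb5b, fbafb75}.
Common ancestors: {00f085b, 13ab343, 39f11e6, 798e6cb, 7a5b6e7, fbafb75}.
Among these, 7a5b6e7 is not an ancestor of any other common ancestor — it is the merge base.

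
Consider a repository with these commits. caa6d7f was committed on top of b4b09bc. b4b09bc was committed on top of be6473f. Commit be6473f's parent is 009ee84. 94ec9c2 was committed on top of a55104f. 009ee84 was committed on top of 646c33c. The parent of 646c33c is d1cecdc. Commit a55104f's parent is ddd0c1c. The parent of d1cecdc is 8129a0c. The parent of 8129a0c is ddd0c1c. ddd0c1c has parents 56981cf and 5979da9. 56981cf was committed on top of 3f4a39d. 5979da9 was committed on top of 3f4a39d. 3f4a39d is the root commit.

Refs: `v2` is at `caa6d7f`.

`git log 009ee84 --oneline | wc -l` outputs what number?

8

Walking parent pointers from 009ee84: reachable set = {009ee84, 3f4a39d, 56981cf, 5979da9, 646c33c, 8129a0c, d1cecdc, ddd0c1c}.
That is 8 commits.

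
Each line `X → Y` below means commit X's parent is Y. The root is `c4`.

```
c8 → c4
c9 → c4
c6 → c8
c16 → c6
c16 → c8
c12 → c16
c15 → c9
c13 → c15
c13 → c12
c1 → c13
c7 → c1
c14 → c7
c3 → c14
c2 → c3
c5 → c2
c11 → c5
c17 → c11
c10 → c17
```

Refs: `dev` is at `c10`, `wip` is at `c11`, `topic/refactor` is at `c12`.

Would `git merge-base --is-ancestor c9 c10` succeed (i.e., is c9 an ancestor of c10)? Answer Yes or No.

Yes

Ancestors of c10 (commits reachable by following parents): {c1, c10, c11, c12, c13, c14, c15, c16, c17, c2, c3, c4, c5, c6, c7, c8, c9}.
c9 is in that set, so it is an ancestor of c10.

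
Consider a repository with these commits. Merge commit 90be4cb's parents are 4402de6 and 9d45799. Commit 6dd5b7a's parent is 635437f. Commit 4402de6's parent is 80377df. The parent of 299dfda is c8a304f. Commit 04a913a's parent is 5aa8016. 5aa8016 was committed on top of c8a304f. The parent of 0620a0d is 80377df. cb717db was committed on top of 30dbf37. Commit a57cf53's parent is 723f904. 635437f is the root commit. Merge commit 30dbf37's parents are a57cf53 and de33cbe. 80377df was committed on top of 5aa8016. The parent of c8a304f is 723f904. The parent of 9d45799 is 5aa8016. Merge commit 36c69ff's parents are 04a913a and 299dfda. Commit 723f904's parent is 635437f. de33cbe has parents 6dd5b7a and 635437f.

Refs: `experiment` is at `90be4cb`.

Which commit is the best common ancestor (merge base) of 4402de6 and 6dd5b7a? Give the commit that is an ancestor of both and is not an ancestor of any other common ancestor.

Ancestors of 4402de6: {4402de6, 5aa8016, 635437f, 723f904, 80377df, c8a304f}.
Ancestors of 6dd5b7a: {635437f, 6dd5b7a}.
Common ancestors: {635437f}.
The only common ancestor is 635437f, so it is the merge base.

635437f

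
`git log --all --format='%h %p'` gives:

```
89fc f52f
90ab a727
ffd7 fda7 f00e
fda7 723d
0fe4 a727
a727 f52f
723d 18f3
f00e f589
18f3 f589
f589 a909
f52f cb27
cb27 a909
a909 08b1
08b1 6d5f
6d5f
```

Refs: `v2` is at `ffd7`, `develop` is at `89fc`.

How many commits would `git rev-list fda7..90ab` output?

Reachable from 90ab: {08b1, 6d5f, 90ab, a727, a909, cb27, f52f}.
Reachable from fda7: {08b1, 18f3, 6d5f, 723d, a909, f589, fda7}.
In 90ab's history but not fda7's: {90ab, a727, cb27, f52f} — 4 commits.

4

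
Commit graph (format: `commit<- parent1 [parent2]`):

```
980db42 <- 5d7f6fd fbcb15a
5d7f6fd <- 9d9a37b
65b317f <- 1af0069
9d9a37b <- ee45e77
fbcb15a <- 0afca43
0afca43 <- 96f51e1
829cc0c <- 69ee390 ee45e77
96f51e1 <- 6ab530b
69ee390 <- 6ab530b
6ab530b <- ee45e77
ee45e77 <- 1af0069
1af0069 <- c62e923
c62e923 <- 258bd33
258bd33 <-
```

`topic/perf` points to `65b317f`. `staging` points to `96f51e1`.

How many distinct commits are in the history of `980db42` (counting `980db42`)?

Walking parent pointers from 980db42: reachable set = {0afca43, 1af0069, 258bd33, 5d7f6fd, 6ab530b, 96f51e1, 980db42, 9d9a37b, c62e923, ee45e77, fbcb15a}.
That is 11 commits.

11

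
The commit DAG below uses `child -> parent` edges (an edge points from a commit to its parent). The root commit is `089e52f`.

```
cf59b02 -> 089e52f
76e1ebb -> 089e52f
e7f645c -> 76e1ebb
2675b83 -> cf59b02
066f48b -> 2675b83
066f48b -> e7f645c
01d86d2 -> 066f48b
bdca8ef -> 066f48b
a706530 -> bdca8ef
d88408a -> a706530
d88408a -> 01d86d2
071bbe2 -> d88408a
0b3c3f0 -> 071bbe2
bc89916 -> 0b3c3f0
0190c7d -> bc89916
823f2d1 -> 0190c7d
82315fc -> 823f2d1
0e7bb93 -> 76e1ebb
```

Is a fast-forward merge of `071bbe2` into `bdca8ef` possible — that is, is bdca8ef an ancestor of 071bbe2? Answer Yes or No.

A fast-forward from bdca8ef to 071bbe2 is possible iff bdca8ef is an ancestor of 071bbe2.
Ancestors of 071bbe2: {01d86d2, 066f48b, 071bbe2, 089e52f, 2675b83, 76e1ebb, a706530, bdca8ef, cf59b02, d88408a, e7f645c}.
bdca8ef is among them, so fast-forward is possible.

Yes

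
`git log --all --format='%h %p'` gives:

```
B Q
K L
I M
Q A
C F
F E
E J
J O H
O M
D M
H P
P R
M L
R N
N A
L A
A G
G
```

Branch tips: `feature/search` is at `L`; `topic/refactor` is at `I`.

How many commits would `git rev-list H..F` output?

6

Reachable from F: {A, E, F, G, H, J, L, M, N, O, P, R}.
Reachable from H: {A, G, H, N, P, R}.
In F's history but not H's: {E, F, J, L, M, O} — 6 commits.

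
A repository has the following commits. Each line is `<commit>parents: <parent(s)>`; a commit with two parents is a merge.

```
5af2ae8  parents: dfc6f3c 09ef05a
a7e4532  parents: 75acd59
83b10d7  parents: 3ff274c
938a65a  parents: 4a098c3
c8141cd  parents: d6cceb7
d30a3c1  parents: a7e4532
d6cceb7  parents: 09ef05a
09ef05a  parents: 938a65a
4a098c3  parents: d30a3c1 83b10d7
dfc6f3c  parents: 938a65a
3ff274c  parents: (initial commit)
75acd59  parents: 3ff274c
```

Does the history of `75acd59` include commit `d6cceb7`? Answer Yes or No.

No

Ancestors of 75acd59: {3ff274c, 75acd59}.
d6cceb7 is not in that set, so it is not an ancestor of 75acd59.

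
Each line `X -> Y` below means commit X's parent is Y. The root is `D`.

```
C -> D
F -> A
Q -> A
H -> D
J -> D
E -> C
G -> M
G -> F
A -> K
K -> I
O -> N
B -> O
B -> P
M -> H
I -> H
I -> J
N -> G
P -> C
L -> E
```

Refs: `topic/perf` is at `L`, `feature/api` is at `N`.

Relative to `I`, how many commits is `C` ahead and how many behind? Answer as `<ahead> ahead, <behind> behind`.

Reachable from C: {C, D}.
Reachable from I: {D, H, I, J}.
Only in C's history (ahead): {C} — 1.
Only in I's history (behind): {H, I, J} — 3.

1 ahead, 3 behind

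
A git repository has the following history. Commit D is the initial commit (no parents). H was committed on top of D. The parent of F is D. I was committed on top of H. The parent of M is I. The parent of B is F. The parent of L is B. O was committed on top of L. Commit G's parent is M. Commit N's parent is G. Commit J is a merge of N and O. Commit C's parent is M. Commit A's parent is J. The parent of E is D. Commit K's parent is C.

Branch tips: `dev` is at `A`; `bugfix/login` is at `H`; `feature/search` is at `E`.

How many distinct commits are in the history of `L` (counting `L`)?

4

Walking parent pointers from L: reachable set = {B, D, F, L}.
That is 4 commits.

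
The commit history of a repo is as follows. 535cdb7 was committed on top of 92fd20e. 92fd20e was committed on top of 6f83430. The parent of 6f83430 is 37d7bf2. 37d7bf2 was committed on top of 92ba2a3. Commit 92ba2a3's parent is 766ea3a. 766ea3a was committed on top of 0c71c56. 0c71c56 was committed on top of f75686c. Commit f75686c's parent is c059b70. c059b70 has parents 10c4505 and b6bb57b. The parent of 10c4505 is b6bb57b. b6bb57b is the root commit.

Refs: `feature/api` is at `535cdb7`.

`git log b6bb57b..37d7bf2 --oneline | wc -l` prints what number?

7

Reachable from 37d7bf2: {0c71c56, 10c4505, 37d7bf2, 766ea3a, 92ba2a3, b6bb57b, c059b70, f75686c}.
Reachable from b6bb57b: {b6bb57b}.
In 37d7bf2's history but not b6bb57b's: {0c71c56, 10c4505, 37d7bf2, 766ea3a, 92ba2a3, c059b70, f75686c} — 7 commits.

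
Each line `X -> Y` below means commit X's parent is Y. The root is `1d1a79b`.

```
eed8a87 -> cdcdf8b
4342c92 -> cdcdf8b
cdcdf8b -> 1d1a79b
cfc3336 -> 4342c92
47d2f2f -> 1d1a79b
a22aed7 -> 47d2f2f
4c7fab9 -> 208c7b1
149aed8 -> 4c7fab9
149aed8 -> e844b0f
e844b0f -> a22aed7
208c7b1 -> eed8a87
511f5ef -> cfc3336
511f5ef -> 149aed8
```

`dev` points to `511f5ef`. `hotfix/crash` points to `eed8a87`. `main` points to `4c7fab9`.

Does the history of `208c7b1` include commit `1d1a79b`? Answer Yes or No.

Yes

Ancestors of 208c7b1 (commits reachable by following parents): {1d1a79b, 208c7b1, cdcdf8b, eed8a87}.
1d1a79b is in that set, so it is an ancestor of 208c7b1.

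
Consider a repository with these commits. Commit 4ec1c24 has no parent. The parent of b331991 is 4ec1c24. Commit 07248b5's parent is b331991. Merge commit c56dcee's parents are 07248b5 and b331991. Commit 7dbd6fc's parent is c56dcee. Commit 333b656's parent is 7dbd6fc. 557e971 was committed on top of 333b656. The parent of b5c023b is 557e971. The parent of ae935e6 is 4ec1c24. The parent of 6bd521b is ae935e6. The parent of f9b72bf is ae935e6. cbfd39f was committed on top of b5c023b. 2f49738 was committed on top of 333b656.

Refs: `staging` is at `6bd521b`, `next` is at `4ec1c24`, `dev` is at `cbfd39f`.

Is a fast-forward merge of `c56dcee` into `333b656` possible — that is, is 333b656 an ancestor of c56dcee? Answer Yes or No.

A fast-forward from 333b656 to c56dcee is possible iff 333b656 is an ancestor of c56dcee.
Ancestors of c56dcee: {07248b5, 4ec1c24, b331991, c56dcee}.
333b656 is not among them, so fast-forward is not possible.

No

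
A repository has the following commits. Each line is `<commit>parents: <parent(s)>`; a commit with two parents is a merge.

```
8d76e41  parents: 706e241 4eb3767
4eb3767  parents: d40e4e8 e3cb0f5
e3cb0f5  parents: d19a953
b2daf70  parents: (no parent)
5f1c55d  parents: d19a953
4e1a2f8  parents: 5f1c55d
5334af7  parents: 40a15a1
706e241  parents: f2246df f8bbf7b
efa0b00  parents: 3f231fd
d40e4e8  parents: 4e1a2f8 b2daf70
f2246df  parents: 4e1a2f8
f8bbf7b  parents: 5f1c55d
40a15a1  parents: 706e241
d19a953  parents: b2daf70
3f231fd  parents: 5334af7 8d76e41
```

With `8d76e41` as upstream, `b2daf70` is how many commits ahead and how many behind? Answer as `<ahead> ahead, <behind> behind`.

Reachable from b2daf70: {b2daf70}.
Reachable from 8d76e41: {4e1a2f8, 4eb3767, 5f1c55d, 706e241, 8d76e41, b2daf70, d19a953, d40e4e8, e3cb0f5, f2246df, f8bbf7b}.
Only in b2daf70's history (ahead): {} — 0.
Only in 8d76e41's history (behind): {4e1a2f8, 4eb3767, 5f1c55d, 706e241, 8d76e41, d19a953, d40e4e8, e3cb0f5, f2246df, f8bbf7b} — 10.

0 ahead, 10 behind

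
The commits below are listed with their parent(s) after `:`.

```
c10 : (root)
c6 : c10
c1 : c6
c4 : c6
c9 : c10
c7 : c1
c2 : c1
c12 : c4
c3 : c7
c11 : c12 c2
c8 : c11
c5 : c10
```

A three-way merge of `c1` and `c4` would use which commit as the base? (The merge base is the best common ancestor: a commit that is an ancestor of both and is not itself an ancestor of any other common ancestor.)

Ancestors of c1: {c1, c10, c6}.
Ancestors of c4: {c10, c4, c6}.
Common ancestors: {c10, c6}.
Among these, c6 is not an ancestor of any other common ancestor — it is the merge base.

c6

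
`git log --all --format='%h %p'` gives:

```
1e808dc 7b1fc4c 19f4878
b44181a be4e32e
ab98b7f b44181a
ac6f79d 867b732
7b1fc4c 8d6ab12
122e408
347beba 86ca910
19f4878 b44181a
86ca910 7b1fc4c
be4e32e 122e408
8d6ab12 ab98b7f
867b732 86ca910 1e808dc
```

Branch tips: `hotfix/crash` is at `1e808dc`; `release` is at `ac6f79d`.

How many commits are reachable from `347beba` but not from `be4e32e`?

Reachable from 347beba: {122e408, 347beba, 7b1fc4c, 86ca910, 8d6ab12, ab98b7f, b44181a, be4e32e}.
Reachable from be4e32e: {122e408, be4e32e}.
In 347beba's history but not be4e32e's: {347beba, 7b1fc4c, 86ca910, 8d6ab12, ab98b7f, b44181a} — 6 commits.

6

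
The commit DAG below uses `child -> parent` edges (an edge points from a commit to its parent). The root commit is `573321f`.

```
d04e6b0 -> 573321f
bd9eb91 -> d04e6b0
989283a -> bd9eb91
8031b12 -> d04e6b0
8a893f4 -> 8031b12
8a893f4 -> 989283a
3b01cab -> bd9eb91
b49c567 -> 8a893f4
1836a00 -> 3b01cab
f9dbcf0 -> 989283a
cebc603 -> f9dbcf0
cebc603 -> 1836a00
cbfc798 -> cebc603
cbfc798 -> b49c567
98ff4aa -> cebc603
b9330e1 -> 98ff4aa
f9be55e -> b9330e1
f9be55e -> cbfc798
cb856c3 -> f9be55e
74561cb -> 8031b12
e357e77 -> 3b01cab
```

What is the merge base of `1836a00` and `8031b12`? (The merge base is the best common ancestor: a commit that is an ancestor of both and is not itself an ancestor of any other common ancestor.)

d04e6b0

Ancestors of 1836a00: {1836a00, 3b01cab, 573321f, bd9eb91, d04e6b0}.
Ancestors of 8031b12: {573321f, 8031b12, d04e6b0}.
Common ancestors: {573321f, d04e6b0}.
Among these, d04e6b0 is not an ancestor of any other common ancestor — it is the merge base.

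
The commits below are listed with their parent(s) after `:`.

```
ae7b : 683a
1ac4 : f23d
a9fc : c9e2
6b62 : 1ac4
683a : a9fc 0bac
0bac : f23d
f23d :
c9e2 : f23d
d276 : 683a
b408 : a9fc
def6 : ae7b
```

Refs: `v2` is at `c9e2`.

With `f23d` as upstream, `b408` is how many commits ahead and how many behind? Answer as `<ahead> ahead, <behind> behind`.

Reachable from b408: {a9fc, b408, c9e2, f23d}.
Reachable from f23d: {f23d}.
Only in b408's history (ahead): {a9fc, b408, c9e2} — 3.
Only in f23d's history (behind): {} — 0.

3 ahead, 0 behind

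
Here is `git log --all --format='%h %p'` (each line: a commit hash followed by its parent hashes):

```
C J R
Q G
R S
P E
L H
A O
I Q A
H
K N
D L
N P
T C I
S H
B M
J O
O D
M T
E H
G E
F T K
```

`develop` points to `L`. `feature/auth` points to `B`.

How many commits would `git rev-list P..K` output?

2

Reachable from K: {E, H, K, N, P}.
Reachable from P: {E, H, P}.
In K's history but not P's: {K, N} — 2 commits.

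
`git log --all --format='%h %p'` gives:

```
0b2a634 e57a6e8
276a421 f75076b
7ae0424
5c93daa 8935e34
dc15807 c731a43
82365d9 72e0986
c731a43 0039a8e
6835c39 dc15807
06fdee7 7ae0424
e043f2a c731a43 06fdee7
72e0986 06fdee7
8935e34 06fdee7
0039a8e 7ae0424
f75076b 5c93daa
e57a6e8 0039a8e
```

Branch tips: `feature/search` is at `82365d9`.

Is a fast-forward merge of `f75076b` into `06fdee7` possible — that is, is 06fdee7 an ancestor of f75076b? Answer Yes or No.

A fast-forward from 06fdee7 to f75076b is possible iff 06fdee7 is an ancestor of f75076b.
Ancestors of f75076b: {06fdee7, 5c93daa, 7ae0424, 8935e34, f75076b}.
06fdee7 is among them, so fast-forward is possible.

Yes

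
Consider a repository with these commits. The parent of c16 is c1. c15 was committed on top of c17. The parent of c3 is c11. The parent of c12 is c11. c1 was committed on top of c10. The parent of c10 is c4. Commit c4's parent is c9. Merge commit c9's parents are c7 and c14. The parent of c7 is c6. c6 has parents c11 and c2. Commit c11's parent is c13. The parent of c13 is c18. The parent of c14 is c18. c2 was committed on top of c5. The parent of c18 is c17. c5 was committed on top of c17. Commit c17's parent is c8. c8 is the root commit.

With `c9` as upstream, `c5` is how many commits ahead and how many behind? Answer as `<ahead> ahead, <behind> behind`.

Reachable from c5: {c17, c5, c8}.
Reachable from c9: {c11, c13, c14, c17, c18, c2, c5, c6, c7, c8, c9}.
Only in c5's history (ahead): {} — 0.
Only in c9's history (behind): {c11, c13, c14, c18, c2, c6, c7, c9} — 8.

0 ahead, 8 behind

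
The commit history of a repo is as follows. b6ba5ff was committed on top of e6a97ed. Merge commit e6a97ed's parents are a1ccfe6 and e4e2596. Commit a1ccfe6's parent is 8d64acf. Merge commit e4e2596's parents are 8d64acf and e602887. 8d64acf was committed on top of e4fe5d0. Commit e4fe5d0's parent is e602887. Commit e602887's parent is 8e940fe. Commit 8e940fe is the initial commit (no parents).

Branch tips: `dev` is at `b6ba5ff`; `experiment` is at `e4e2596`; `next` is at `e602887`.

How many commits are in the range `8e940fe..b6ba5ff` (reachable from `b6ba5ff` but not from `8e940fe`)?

7

Reachable from b6ba5ff: {8d64acf, 8e940fe, a1ccfe6, b6ba5ff, e4e2596, e4fe5d0, e602887, e6a97ed}.
Reachable from 8e940fe: {8e940fe}.
In b6ba5ff's history but not 8e940fe's: {8d64acf, a1ccfe6, b6ba5ff, e4e2596, e4fe5d0, e602887, e6a97ed} — 7 commits.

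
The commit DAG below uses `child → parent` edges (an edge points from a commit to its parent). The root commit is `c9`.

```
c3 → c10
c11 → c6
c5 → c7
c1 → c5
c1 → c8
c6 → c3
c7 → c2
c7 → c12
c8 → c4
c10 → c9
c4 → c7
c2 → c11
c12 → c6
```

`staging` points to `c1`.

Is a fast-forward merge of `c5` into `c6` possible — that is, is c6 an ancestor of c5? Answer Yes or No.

Yes

A fast-forward from c6 to c5 is possible iff c6 is an ancestor of c5.
Ancestors of c5: {c10, c11, c12, c2, c3, c5, c6, c7, c9}.
c6 is among them, so fast-forward is possible.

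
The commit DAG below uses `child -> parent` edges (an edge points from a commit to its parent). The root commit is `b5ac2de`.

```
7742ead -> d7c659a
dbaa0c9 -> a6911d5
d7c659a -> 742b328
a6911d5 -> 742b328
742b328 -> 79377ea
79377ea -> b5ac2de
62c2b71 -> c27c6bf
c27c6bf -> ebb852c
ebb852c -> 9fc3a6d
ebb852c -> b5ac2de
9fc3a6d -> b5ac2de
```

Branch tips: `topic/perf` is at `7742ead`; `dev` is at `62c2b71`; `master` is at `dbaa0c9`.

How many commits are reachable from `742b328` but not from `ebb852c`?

Reachable from 742b328: {742b328, 79377ea, b5ac2de}.
Reachable from ebb852c: {9fc3a6d, b5ac2de, ebb852c}.
In 742b328's history but not ebb852c's: {742b328, 79377ea} — 2 commits.

2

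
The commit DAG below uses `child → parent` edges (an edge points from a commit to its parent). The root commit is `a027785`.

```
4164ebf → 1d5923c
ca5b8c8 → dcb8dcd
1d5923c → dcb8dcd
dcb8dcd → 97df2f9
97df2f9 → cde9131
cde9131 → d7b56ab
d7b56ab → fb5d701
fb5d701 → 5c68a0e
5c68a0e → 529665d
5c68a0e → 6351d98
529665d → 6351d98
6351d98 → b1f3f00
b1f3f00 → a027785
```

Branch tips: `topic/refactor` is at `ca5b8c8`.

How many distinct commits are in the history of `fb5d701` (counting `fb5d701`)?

6

Walking parent pointers from fb5d701: reachable set = {529665d, 5c68a0e, 6351d98, a027785, b1f3f00, fb5d701}.
That is 6 commits.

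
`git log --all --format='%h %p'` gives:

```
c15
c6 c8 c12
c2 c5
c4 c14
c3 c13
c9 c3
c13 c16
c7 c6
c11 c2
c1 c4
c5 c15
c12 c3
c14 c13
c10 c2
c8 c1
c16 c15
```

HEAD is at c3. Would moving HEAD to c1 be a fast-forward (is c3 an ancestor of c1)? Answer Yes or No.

No

A fast-forward from c3 to c1 is possible iff c3 is an ancestor of c1.
Ancestors of c1: {c1, c13, c14, c15, c16, c4}.
c3 is not among them, so fast-forward is not possible.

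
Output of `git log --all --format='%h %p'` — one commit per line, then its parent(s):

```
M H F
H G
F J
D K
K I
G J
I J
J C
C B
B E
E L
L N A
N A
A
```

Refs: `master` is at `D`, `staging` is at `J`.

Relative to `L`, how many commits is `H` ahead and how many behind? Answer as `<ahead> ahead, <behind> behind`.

Reachable from H: {A, B, C, E, G, H, J, L, N}.
Reachable from L: {A, L, N}.
Only in H's history (ahead): {B, C, E, G, H, J} — 6.
Only in L's history (behind): {} — 0.

6 ahead, 0 behind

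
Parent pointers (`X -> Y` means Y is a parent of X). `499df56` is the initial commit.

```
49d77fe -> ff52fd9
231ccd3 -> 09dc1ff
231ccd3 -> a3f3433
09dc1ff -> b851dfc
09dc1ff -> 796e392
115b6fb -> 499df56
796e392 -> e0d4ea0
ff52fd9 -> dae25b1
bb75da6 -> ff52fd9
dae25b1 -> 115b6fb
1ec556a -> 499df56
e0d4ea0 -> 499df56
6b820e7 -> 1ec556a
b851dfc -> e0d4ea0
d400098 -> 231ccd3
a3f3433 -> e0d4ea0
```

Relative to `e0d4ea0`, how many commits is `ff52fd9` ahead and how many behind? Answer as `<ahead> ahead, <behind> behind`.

Reachable from ff52fd9: {115b6fb, 499df56, dae25b1, ff52fd9}.
Reachable from e0d4ea0: {499df56, e0d4ea0}.
Only in ff52fd9's history (ahead): {115b6fb, dae25b1, ff52fd9} — 3.
Only in e0d4ea0's history (behind): {e0d4ea0} — 1.

3 ahead, 1 behind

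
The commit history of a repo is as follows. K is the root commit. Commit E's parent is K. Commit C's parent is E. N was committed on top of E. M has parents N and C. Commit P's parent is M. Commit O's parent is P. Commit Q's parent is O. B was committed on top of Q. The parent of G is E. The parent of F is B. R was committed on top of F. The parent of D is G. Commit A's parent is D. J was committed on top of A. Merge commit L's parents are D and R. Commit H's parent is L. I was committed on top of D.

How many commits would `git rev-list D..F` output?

8

Reachable from F: {B, C, E, F, K, M, N, O, P, Q}.
Reachable from D: {D, E, G, K}.
In F's history but not D's: {B, C, F, M, N, O, P, Q} — 8 commits.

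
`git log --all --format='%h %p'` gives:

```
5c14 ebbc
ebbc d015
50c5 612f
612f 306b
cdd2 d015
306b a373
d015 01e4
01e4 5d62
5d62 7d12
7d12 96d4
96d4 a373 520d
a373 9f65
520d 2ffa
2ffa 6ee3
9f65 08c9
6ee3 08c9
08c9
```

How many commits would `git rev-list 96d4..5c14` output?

Reachable from 5c14: {01e4, 08c9, 2ffa, 520d, 5c14, 5d62, 6ee3, 7d12, 96d4, 9f65, a373, d015, ebbc}.
Reachable from 96d4: {08c9, 2ffa, 520d, 6ee3, 96d4, 9f65, a373}.
In 5c14's history but not 96d4's: {01e4, 5c14, 5d62, 7d12, d015, ebbc} — 6 commits.

6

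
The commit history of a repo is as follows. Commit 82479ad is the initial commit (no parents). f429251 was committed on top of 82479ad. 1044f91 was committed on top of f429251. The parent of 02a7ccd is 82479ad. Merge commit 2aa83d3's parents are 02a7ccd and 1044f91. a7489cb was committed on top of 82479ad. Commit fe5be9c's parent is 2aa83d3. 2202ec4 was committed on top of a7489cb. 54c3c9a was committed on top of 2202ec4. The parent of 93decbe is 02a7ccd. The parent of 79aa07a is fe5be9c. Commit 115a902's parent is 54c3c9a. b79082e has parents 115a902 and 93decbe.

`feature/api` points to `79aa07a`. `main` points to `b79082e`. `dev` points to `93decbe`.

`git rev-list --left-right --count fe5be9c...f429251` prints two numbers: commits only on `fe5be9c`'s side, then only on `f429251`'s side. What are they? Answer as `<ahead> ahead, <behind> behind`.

Reachable from fe5be9c: {02a7ccd, 1044f91, 2aa83d3, 82479ad, f429251, fe5be9c}.
Reachable from f429251: {82479ad, f429251}.
Only in fe5be9c's history (ahead): {02a7ccd, 1044f91, 2aa83d3, fe5be9c} — 4.
Only in f429251's history (behind): {} — 0.

4 ahead, 0 behind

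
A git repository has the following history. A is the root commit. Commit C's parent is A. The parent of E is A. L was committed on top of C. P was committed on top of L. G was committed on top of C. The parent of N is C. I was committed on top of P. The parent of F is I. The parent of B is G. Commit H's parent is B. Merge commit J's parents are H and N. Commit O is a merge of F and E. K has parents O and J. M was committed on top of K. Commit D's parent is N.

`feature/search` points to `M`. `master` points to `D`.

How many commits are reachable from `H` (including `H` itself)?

Walking parent pointers from H: reachable set = {A, B, C, G, H}.
That is 5 commits.

5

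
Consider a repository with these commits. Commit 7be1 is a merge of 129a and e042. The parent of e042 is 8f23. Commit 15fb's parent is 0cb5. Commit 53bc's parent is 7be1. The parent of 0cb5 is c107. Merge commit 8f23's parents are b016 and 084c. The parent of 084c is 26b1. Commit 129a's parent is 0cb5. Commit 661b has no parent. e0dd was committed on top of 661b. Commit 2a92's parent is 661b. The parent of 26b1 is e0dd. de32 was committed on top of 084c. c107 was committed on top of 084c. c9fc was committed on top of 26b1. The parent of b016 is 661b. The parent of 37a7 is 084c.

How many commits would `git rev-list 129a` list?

7

Walking parent pointers from 129a: reachable set = {084c, 0cb5, 129a, 26b1, 661b, c107, e0dd}.
That is 7 commits.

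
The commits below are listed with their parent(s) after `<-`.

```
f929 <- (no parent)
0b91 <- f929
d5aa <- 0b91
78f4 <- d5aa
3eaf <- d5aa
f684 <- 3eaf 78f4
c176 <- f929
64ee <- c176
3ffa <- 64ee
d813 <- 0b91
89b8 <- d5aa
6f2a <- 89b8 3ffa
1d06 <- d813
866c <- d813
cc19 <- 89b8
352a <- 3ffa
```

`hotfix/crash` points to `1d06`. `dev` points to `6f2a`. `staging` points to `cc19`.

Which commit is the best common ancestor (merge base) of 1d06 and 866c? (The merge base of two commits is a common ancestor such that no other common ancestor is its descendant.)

Ancestors of 1d06: {0b91, 1d06, d813, f929}.
Ancestors of 866c: {0b91, 866c, d813, f929}.
Common ancestors: {0b91, d813, f929}.
Among these, d813 is not an ancestor of any other common ancestor — it is the merge base.

d813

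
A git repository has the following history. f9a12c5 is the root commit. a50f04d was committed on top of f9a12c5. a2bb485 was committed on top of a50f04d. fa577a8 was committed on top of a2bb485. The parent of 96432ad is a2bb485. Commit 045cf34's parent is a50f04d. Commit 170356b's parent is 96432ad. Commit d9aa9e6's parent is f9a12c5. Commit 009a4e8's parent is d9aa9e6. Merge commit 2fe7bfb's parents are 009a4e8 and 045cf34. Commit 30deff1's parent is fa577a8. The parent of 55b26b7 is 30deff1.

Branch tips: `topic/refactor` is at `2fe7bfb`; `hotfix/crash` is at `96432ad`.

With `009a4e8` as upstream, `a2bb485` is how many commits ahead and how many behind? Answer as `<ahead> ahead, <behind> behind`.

Reachable from a2bb485: {a2bb485, a50f04d, f9a12c5}.
Reachable from 009a4e8: {009a4e8, d9aa9e6, f9a12c5}.
Only in a2bb485's history (ahead): {a2bb485, a50f04d} — 2.
Only in 009a4e8's history (behind): {009a4e8, d9aa9e6} — 2.

2 ahead, 2 behind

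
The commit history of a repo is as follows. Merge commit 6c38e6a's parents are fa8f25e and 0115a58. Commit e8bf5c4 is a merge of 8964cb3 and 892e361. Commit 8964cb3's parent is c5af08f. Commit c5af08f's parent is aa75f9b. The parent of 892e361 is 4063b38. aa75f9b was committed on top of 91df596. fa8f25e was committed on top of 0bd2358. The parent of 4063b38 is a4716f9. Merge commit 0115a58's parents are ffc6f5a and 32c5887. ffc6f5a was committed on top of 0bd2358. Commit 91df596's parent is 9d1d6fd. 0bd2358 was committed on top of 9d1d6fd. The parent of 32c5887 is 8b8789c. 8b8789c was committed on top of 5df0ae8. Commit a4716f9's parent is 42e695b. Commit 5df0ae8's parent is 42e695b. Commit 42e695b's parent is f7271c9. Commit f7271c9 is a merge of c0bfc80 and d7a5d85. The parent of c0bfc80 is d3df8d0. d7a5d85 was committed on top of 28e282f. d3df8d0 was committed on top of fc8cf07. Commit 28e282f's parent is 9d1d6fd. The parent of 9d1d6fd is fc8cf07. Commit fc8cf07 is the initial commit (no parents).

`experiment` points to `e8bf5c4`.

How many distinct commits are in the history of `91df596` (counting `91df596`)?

3

Walking parent pointers from 91df596: reachable set = {91df596, 9d1d6fd, fc8cf07}.
That is 3 commits.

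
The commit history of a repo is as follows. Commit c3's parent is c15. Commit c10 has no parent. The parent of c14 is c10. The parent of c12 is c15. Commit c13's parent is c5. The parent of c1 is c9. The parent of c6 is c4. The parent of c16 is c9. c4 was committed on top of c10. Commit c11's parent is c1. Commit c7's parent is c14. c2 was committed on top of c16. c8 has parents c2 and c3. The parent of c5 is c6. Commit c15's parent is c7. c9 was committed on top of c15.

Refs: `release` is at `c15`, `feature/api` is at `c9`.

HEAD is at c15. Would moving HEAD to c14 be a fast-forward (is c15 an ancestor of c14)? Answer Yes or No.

No

A fast-forward from c15 to c14 is possible iff c15 is an ancestor of c14.
Ancestors of c14: {c10, c14}.
c15 is not among them, so fast-forward is not possible.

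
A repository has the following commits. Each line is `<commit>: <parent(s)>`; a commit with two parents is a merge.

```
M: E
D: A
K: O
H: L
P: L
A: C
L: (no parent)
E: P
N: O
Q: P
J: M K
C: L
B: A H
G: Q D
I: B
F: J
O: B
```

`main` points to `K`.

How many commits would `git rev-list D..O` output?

3

Reachable from O: {A, B, C, H, L, O}.
Reachable from D: {A, C, D, L}.
In O's history but not D's: {B, H, O} — 3 commits.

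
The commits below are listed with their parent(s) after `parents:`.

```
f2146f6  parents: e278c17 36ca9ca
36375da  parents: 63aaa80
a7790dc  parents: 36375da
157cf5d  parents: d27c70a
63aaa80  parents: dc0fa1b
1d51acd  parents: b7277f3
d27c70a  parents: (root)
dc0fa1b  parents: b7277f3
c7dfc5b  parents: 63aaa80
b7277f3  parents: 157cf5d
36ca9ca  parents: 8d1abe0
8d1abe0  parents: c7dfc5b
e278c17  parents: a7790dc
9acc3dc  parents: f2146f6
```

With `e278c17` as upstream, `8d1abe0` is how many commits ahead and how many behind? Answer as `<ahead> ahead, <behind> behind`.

2 ahead, 3 behind

Reachable from 8d1abe0: {157cf5d, 63aaa80, 8d1abe0, b7277f3, c7dfc5b, d27c70a, dc0fa1b}.
Reachable from e278c17: {157cf5d, 36375da, 63aaa80, a7790dc, b7277f3, d27c70a, dc0fa1b, e278c17}.
Only in 8d1abe0's history (ahead): {8d1abe0, c7dfc5b} — 2.
Only in e278c17's history (behind): {36375da, a7790dc, e278c17} — 3.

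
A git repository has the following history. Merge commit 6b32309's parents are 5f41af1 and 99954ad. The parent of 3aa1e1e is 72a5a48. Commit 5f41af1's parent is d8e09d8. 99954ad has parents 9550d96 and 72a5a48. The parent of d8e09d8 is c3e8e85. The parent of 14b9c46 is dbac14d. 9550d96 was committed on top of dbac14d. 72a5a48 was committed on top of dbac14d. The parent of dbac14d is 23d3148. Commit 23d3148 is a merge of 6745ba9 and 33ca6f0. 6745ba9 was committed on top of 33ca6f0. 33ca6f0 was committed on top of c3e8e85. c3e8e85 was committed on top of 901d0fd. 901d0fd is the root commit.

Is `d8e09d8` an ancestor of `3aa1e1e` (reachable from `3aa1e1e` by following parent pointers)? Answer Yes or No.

No

Ancestors of 3aa1e1e: {23d3148, 33ca6f0, 3aa1e1e, 6745ba9, 72a5a48, 901d0fd, c3e8e85, dbac14d}.
d8e09d8 is not in that set, so it is not an ancestor of 3aa1e1e.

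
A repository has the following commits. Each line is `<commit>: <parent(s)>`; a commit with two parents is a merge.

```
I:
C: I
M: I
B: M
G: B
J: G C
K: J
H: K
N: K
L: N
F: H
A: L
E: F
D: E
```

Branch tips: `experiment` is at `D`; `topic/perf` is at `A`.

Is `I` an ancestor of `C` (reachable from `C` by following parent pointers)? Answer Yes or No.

Yes

Ancestors of C (commits reachable by following parents): {C, I}.
I is in that set, so it is an ancestor of C.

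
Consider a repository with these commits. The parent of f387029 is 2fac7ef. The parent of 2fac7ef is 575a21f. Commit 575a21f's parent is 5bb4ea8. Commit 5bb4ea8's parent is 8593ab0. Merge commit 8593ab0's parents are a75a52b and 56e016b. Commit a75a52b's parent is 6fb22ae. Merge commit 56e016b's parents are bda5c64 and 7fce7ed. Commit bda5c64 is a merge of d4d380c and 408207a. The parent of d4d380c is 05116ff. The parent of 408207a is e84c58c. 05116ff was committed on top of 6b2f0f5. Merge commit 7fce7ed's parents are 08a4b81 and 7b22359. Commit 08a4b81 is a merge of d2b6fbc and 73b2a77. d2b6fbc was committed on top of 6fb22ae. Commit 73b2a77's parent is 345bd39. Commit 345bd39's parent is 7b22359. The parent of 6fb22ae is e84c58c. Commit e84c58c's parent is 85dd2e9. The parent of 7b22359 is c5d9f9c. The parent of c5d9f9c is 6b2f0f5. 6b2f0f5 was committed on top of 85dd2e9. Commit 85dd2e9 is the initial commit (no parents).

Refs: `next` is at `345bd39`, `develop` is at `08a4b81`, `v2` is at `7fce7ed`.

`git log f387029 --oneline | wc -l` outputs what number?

22

Walking parent pointers from f387029: reachable set = {05116ff, 08a4b81, 2fac7ef, 345bd39, 408207a, 56e016b, 575a21f, 5bb4ea8, 6b2f0f5, 6fb22ae, 73b2a77, 7b22359, 7fce7ed, 8593ab0, 85dd2e9, a75a52b, bda5c64, c5d9f9c, d2b6fbc, d4d380c, e84c58c, f387029}.
That is 22 commits.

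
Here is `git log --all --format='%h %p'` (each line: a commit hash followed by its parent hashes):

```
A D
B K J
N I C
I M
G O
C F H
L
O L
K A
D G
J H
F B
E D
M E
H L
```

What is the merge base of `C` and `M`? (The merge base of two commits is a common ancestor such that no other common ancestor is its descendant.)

Ancestors of C: {A, B, C, D, F, G, H, J, K, L, O}.
Ancestors of M: {D, E, G, L, M, O}.
Common ancestors: {D, G, L, O}.
Among these, D is not an ancestor of any other common ancestor — it is the merge base.

D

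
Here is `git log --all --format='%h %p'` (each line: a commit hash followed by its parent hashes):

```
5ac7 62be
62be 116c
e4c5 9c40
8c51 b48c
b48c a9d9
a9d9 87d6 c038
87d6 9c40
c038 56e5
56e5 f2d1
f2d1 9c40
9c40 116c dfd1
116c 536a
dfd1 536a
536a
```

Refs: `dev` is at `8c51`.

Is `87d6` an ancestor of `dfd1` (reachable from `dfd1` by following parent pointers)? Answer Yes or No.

Ancestors of dfd1: {536a, dfd1}.
87d6 is not in that set, so it is not an ancestor of dfd1.

No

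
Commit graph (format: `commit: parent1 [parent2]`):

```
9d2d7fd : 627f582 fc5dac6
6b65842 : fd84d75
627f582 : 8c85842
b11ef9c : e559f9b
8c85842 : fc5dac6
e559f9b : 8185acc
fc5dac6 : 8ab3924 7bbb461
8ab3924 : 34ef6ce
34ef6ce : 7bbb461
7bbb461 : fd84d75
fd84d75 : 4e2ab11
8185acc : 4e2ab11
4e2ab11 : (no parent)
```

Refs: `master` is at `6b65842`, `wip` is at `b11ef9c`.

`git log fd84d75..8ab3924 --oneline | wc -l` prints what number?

Reachable from 8ab3924: {34ef6ce, 4e2ab11, 7bbb461, 8ab3924, fd84d75}.
Reachable from fd84d75: {4e2ab11, fd84d75}.
In 8ab3924's history but not fd84d75's: {34ef6ce, 7bbb461, 8ab3924} — 3 commits.

3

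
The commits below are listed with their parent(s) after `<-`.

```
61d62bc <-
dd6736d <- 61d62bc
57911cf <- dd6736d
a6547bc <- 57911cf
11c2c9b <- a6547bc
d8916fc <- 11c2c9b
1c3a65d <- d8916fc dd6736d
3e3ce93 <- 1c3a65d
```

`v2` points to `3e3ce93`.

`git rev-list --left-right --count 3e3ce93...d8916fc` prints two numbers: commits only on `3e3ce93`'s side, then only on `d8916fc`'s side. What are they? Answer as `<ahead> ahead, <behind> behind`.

2 ahead, 0 behind

Reachable from 3e3ce93: {11c2c9b, 1c3a65d, 3e3ce93, 57911cf, 61d62bc, a6547bc, d8916fc, dd6736d}.
Reachable from d8916fc: {11c2c9b, 57911cf, 61d62bc, a6547bc, d8916fc, dd6736d}.
Only in 3e3ce93's history (ahead): {1c3a65d, 3e3ce93} — 2.
Only in d8916fc's history (behind): {} — 0.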